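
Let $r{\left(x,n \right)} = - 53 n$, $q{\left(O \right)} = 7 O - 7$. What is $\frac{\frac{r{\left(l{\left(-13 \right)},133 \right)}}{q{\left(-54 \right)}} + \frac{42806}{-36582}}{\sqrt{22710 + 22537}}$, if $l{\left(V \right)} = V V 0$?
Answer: $\frac{17241872 \sqrt{45247}}{45518708235} \approx 0.080573$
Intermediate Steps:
$q{\left(O \right)} = -7 + 7 O$
$l{\left(V \right)} = 0$ ($l{\left(V \right)} = V^{2} \cdot 0 = 0$)
$\frac{\frac{r{\left(l{\left(-13 \right)},133 \right)}}{q{\left(-54 \right)}} + \frac{42806}{-36582}}{\sqrt{22710 + 22537}} = \frac{\frac{\left(-53\right) 133}{-7 + 7 \left(-54\right)} + \frac{42806}{-36582}}{\sqrt{22710 + 22537}} = \frac{- \frac{7049}{-7 - 378} + 42806 \left(- \frac{1}{36582}\right)}{\sqrt{45247}} = \left(- \frac{7049}{-385} - \frac{21403}{18291}\right) \frac{\sqrt{45247}}{45247} = \left(\left(-7049\right) \left(- \frac{1}{385}\right) - \frac{21403}{18291}\right) \frac{\sqrt{45247}}{45247} = \left(\frac{1007}{55} - \frac{21403}{18291}\right) \frac{\sqrt{45247}}{45247} = \frac{17241872 \frac{\sqrt{45247}}{45247}}{1006005} = \frac{17241872 \sqrt{45247}}{45518708235}$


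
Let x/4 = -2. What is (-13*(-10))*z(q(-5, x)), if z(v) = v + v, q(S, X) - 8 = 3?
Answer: 2860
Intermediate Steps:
x = -8 (x = 4*(-2) = -8)
q(S, X) = 11 (q(S, X) = 8 + 3 = 11)
z(v) = 2*v
(-13*(-10))*z(q(-5, x)) = (-13*(-10))*(2*11) = 130*22 = 2860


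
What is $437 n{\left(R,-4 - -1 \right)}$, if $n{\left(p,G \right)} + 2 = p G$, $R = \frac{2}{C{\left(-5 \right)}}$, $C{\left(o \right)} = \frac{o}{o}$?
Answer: $-3496$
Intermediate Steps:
$C{\left(o \right)} = 1$
$R = 2$ ($R = \frac{2}{1} = 2 \cdot 1 = 2$)
$n{\left(p,G \right)} = -2 + G p$ ($n{\left(p,G \right)} = -2 + p G = -2 + G p$)
$437 n{\left(R,-4 - -1 \right)} = 437 \left(-2 + \left(-4 - -1\right) 2\right) = 437 \left(-2 + \left(-4 + 1\right) 2\right) = 437 \left(-2 - 6\right) = 437 \left(-8\right) = -3496$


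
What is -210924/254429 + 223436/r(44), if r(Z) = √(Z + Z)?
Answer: -30132/36347 + 55859*√22/11 ≈ 23818.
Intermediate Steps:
r(Z) = √2*√Z (r(Z) = √(2*Z) = √2*√Z)
-210924/254429 + 223436/r(44) = -210924/254429 + 223436/((√2*√44)) = -210924*1/254429 + 223436/((√2*(2*√11))) = -30132/36347 + 223436/((2*√22)) = -30132/36347 + 223436*(√22/44) = -30132/36347 + 55859*√22/11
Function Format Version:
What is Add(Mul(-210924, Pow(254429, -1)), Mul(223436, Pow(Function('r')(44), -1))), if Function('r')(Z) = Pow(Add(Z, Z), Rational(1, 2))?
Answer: Add(Rational(-30132, 36347), Mul(Rational(55859, 11), Pow(22, Rational(1, 2)))) ≈ 23818.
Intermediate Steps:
Function('r')(Z) = Mul(Pow(2, Rational(1, 2)), Pow(Z, Rational(1, 2))) (Function('r')(Z) = Pow(Mul(2, Z), Rational(1, 2)) = Mul(Pow(2, Rational(1, 2)), Pow(Z, Rational(1, 2))))
Add(Mul(-210924, Pow(254429, -1)), Mul(223436, Pow(Function('r')(44), -1))) = Add(Mul(-210924, Pow(254429, -1)), Mul(223436, Pow(Mul(Pow(2, Rational(1, 2)), Pow(44, Rational(1, 2))), -1))) = Add(Mul(-210924, Rational(1, 254429)), Mul(223436, Pow(Mul(Pow(2, Rational(1, 2)), Mul(2, Pow(11, Rational(1, 2)))), -1))) = Add(Rational(-30132, 36347), Mul(223436, Pow(Mul(2, Pow(22, Rational(1, 2))), -1))) = Add(Rational(-30132, 36347), Mul(223436, Mul(Rational(1, 44), Pow(22, Rational(1, 2))))) = Add(Rational(-30132, 36347), Mul(Rational(55859, 11), Pow(22, Rational(1, 2))))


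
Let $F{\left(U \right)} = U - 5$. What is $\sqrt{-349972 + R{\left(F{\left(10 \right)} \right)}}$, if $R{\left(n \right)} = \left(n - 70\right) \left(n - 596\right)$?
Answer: $i \sqrt{311557} \approx 558.17 i$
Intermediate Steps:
$F{\left(U \right)} = -5 + U$ ($F{\left(U \right)} = U - 5 = -5 + U$)
$R{\left(n \right)} = \left(-596 + n\right) \left(-70 + n\right)$ ($R{\left(n \right)} = \left(-70 + n\right) \left(-596 + n\right) = \left(-596 + n\right) \left(-70 + n\right)$)
$\sqrt{-349972 + R{\left(F{\left(10 \right)} \right)}} = \sqrt{-349972 + \left(41720 + \left(-5 + 10\right)^{2} - 666 \left(-5 + 10\right)\right)} = \sqrt{-349972 + \left(41720 + 5^{2} - 3330\right)} = \sqrt{-349972 + \left(41720 + 25 - 3330\right)} = \sqrt{-349972 + 38415} = \sqrt{-311557} = i \sqrt{311557}$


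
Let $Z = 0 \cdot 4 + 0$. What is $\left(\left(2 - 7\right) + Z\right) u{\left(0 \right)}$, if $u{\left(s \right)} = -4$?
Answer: $20$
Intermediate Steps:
$Z = 0$ ($Z = 0 + 0 = 0$)
$\left(\left(2 - 7\right) + Z\right) u{\left(0 \right)} = \left(\left(2 - 7\right) + 0\right) \left(-4\right) = \left(-5 + 0\right) \left(-4\right) = \left(-5\right) \left(-4\right) = 20$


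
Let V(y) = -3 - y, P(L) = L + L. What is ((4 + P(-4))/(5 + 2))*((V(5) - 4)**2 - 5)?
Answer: -556/7 ≈ -79.429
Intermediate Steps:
P(L) = 2*L
((4 + P(-4))/(5 + 2))*((V(5) - 4)**2 - 5) = ((4 + 2*(-4))/(5 + 2))*(((-3 - 1*5) - 4)**2 - 5) = ((4 - 8)/7)*(((-3 - 5) - 4)**2 - 5) = (-4*1/7)*((-8 - 4)**2 - 5) = -4*((-12)**2 - 5)/7 = -4*(144 - 5)/7 = -4/7*139 = -556/7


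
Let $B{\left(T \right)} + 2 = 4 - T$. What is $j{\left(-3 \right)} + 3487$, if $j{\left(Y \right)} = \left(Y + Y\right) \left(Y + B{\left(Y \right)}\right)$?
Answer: $3475$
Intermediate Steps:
$B{\left(T \right)} = 2 - T$ ($B{\left(T \right)} = -2 - \left(-4 + T\right) = 2 - T$)
$j{\left(Y \right)} = 4 Y$ ($j{\left(Y \right)} = \left(Y + Y\right) \left(Y - \left(-2 + Y\right)\right) = 2 Y 2 = 4 Y$)
$j{\left(-3 \right)} + 3487 = 4 \left(-3\right) + 3487 = -12 + 3487 = 3475$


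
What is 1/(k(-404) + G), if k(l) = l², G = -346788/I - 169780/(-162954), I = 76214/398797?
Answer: -3104844039/5127290185232932 ≈ -6.0555e-7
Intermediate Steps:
I = 76214/398797 (I = 76214*(1/398797) = 76214/398797 ≈ 0.19111)
G = -5634050409902356/3104844039 (G = -346788/76214/398797 - 169780/(-162954) = -346788*398797/76214 - 169780*(-1/162954) = -69149007018/38107 + 84890/81477 = -5634050409902356/3104844039 ≈ -1.8146e+6)
1/(k(-404) + G) = 1/((-404)² - 5634050409902356/3104844039) = 1/(163216 - 5634050409902356/3104844039) = 1/(-5127290185232932/3104844039) = -3104844039/5127290185232932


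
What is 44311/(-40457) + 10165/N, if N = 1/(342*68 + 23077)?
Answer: 19054233305554/40457 ≈ 4.7097e+8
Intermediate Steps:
N = 1/46333 (N = 1/(23256 + 23077) = 1/46333 ≈ 2.1583e-5)
44311/(-40457) + 10165/N = 44311/(-40457) + 10165/(1/46333) = 44311*(-1/40457) + 10165*46333 = -44311/40457 + 470974945 = 19054233305554/40457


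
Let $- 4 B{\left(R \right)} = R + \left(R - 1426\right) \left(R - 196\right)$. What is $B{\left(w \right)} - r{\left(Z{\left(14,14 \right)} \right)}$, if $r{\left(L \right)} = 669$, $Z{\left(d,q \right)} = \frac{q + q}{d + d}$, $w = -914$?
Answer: $- \frac{1299581}{2} \approx -6.4979 \cdot 10^{5}$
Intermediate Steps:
$Z{\left(d,q \right)} = \frac{q}{d}$ ($Z{\left(d,q \right)} = \frac{2 q}{2 d} = 2 q \frac{1}{2 d} = \frac{q}{d}$)
$B{\left(R \right)} = - \frac{R}{4} - \frac{\left(-1426 + R\right) \left(-196 + R\right)}{4}$ ($B{\left(R \right)} = - \frac{R + \left(R - 1426\right) \left(R - 196\right)}{4} = - \frac{R + \left(-1426 + R\right) \left(-196 + R\right)}{4} = - \frac{R}{4} - \frac{\left(-1426 + R\right) \left(-196 + R\right)}{4}$)
$B{\left(w \right)} - r{\left(Z{\left(14,14 \right)} \right)} = \left(-69874 - \frac{\left(-914\right)^{2}}{4} + \frac{1621}{4} \left(-914\right)\right) - 669 = \left(-69874 - 208849 - \frac{740797}{2}\right) - 669 = - \frac{1298243}{2} - 669 = - \frac{1299581}{2}$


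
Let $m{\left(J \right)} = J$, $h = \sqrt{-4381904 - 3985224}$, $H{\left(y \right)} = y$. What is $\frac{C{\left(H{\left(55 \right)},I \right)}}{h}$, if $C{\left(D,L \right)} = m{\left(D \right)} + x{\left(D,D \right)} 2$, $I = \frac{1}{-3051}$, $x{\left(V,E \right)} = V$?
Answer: $- \frac{15 i \sqrt{7238}}{22372} \approx - 0.057042 i$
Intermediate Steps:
$h = 34 i \sqrt{7238}$ ($h = \sqrt{-8367128} = 34 i \sqrt{7238} \approx 2892.6 i$)
$I = - \frac{1}{3051} \approx -0.00032776$
$C{\left(D,L \right)} = 3 D$ ($C{\left(D,L \right)} = D + D 2 = D + 2 D = 3 D$)
$\frac{C{\left(H{\left(55 \right)},I \right)}}{h} = \frac{3 \cdot 55}{34 i \sqrt{7238}} = 165 \left(- \frac{i \sqrt{7238}}{246092}\right) = - \frac{15 i \sqrt{7238}}{22372}$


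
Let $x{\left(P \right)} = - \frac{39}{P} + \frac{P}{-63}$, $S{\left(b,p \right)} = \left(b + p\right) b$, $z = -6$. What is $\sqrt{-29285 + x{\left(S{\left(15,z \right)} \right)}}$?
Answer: $\frac{13 i \sqrt{1910615}}{105} \approx 171.14 i$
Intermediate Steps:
$S{\left(b,p \right)} = b \left(b + p\right)$
$x{\left(P \right)} = - \frac{39}{P} - \frac{P}{63}$ ($x{\left(P \right)} = - \frac{39}{P} + P \left(- \frac{1}{63}\right) = - \frac{39}{P} - \frac{P}{63}$)
$\sqrt{-29285 + x{\left(S{\left(15,z \right)} \right)}} = \sqrt{-29285 - \left(39 \frac{1}{15 \left(15 - 6\right)} + \frac{1}{63} \cdot 15 \left(15 - 6\right)\right)} = \sqrt{-29285 - \left(\frac{13}{45} + \frac{1}{63} \cdot 15 \cdot 9\right)} = \sqrt{-29285 - \left(\frac{15}{7} + \frac{39}{135}\right)} = \sqrt{-29285 - \frac{766}{315}} = \sqrt{- \frac{9225541}{315}} = \frac{13 i \sqrt{1910615}}{105}$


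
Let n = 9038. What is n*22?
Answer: 198836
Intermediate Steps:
n*22 = 9038*22 = 198836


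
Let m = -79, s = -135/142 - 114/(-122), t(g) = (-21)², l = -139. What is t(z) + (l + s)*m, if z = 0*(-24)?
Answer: 98948503/8662 ≈ 11423.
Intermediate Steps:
z = 0
t(g) = 441
s = -141/8662 (s = -135*1/142 - 114*(-1/122) = -135/142 + 57/61 = -141/8662 ≈ -0.016278)
t(z) + (l + s)*m = 441 + (-139 - 141/8662)*(-79) = 441 - 1204159/8662*(-79) = 441 + 95128561/8662 = 98948503/8662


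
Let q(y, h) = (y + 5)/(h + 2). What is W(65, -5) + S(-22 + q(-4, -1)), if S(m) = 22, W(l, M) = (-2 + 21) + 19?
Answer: 60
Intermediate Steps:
q(y, h) = (5 + y)/(2 + h)
W(l, M) = 38 (W(l, M) = 19 + 19 = 38)
W(65, -5) + S(-22 + q(-4, -1)) = 38 + 22 = 60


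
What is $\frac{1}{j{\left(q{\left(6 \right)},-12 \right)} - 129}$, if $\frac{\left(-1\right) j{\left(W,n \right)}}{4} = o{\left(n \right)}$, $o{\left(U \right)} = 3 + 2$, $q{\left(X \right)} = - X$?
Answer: $- \frac{1}{149} \approx -0.0067114$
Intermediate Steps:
$o{\left(U \right)} = 5$
$j{\left(W,n \right)} = -20$ ($j{\left(W,n \right)} = \left(-4\right) 5 = -20$)
$\frac{1}{j{\left(q{\left(6 \right)},-12 \right)} - 129} = \frac{1}{-20 - 129} = \frac{1}{-149} = - \frac{1}{149}$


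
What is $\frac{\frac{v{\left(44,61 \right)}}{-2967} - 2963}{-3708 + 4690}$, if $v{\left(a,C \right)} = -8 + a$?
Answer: $- \frac{2930419}{971198} \approx -3.0173$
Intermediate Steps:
$\frac{\frac{v{\left(44,61 \right)}}{-2967} - 2963}{-3708 + 4690} = \frac{\frac{-8 + 44}{-2967} - 2963}{-3708 + 4690} = \frac{36 \left(- \frac{1}{2967}\right) - 2963}{982} = \left(- \frac{12}{989} - 2963\right) \frac{1}{982} = \left(- \frac{2930419}{989}\right) \frac{1}{982} = - \frac{2930419}{971198}$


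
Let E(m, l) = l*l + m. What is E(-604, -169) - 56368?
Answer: -28411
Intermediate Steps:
E(m, l) = m + l² (E(m, l) = l² + m = m + l²)
E(-604, -169) - 56368 = (-604 + (-169)²) - 56368 = (-604 + 28561) - 56368 = 27957 - 56368 = -28411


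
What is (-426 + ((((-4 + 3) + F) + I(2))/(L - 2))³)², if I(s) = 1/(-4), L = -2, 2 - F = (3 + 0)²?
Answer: 2920540863681/16777216 ≈ 1.7408e+5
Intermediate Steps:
F = -7 (F = 2 - (3 + 0)² = 2 - 1*3² = 2 - 1*9 = 2 - 9 = -7)
I(s) = -¼
(-426 + ((((-4 + 3) + F) + I(2))/(L - 2))³)² = (-426 + ((((-4 + 3) - 7) - ¼)/(-2 - 2))³)² = (-426 + (((-1 - 7) - ¼)/(-4))³)² = (-426 + ((-8 - ¼)*(-¼))³)² = (-426 + (-33/4*(-¼))³)² = (-426 + (33/16)³)² = (-426 + 35937/4096)² = (-1708959/4096)² = 2920540863681/16777216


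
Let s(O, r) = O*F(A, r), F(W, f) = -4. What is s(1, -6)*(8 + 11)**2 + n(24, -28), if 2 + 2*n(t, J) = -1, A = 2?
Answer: -2891/2 ≈ -1445.5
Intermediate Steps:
n(t, J) = -3/2 (n(t, J) = -1 + (1/2)*(-1) = -1 - 1/2 = -3/2)
s(O, r) = -4*O (s(O, r) = O*(-4) = -4*O)
s(1, -6)*(8 + 11)**2 + n(24, -28) = (-4*1)*(8 + 11)**2 - 3/2 = -4*19**2 - 3/2 = -4*361 - 3/2 = -1444 - 3/2 = -2891/2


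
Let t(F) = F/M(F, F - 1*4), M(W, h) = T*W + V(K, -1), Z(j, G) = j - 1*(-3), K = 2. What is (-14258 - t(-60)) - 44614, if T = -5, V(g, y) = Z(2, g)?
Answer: -3591180/61 ≈ -58872.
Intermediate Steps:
Z(j, G) = 3 + j (Z(j, G) = j + 3 = 3 + j)
V(g, y) = 5 (V(g, y) = 3 + 2 = 5)
M(W, h) = 5 - 5*W (M(W, h) = -5*W + 5 = 5 - 5*W)
t(F) = F/(5 - 5*F)
(-14258 - t(-60)) - 44614 = (-14258 - (-1)*(-60)/(-5 + 5*(-60))) - 44614 = (-14258 - (-1)*(-60)/(-5 - 300)) - 44614 = (-14258 - (-1)*(-60)/(-305)) - 44614 = (-14258 - (-1)*(-60)*(-1)/305) - 44614 = (-14258 - 1*(-12/61)) - 44614 = (-14258 + 12/61) - 44614 = -869726/61 - 44614 = -3591180/61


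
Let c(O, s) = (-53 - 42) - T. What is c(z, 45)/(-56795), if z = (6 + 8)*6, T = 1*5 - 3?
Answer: 97/56795 ≈ 0.0017079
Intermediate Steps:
T = 2 (T = 5 - 3 = 2)
z = 84 (z = 14*6 = 84)
c(O, s) = -97 (c(O, s) = (-53 - 42) - 1*2 = -95 - 2 = -97)
c(z, 45)/(-56795) = -97/(-56795) = -97*(-1/56795) = 97/56795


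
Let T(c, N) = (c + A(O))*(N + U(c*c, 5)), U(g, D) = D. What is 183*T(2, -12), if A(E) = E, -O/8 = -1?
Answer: -12810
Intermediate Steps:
O = 8 (O = -8*(-1) = 8)
T(c, N) = (5 + N)*(8 + c) (T(c, N) = (c + 8)*(N + 5) = (8 + c)*(5 + N) = (5 + N)*(8 + c))
183*T(2, -12) = 183*(40 + 5*2 + 8*(-12) - 12*2) = 183*(40 + 10 - 96 - 24) = 183*(-70) = -12810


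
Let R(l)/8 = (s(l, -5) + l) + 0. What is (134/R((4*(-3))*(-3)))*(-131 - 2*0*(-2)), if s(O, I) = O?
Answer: -8777/288 ≈ -30.476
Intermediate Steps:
R(l) = 16*l (R(l) = 8*((l + l) + 0) = 8*(2*l + 0) = 8*(2*l) = 16*l)
(134/R((4*(-3))*(-3)))*(-131 - 2*0*(-2)) = (134/((16*((4*(-3))*(-3)))))*(-131 - 2*0*(-2)) = (134/((16*(-12*(-3)))))*(-131 + 0*(-2)) = (134/((16*36)))*(-131 + 0) = (134/576)*(-131) = (134*(1/576))*(-131) = (67/288)*(-131) = -8777/288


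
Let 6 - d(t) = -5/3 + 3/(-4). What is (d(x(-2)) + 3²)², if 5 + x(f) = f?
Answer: 43681/144 ≈ 303.34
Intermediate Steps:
x(f) = -5 + f
d(t) = 101/12 (d(t) = 6 - (-5/3 + 3/(-4)) = 6 - (-5*⅓ + 3*(-¼)) = 6 - (-5/3 - ¾) = 6 - 1*(-29/12) = 6 + 29/12 = 101/12)
(d(x(-2)) + 3²)² = (101/12 + 3²)² = (101/12 + 9)² = (209/12)² = 43681/144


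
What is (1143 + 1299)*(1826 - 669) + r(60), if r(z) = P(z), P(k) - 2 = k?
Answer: 2825456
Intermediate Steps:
P(k) = 2 + k
r(z) = 2 + z
(1143 + 1299)*(1826 - 669) + r(60) = (1143 + 1299)*(1826 - 669) + (2 + 60) = 2442*1157 + 62 = 2825394 + 62 = 2825456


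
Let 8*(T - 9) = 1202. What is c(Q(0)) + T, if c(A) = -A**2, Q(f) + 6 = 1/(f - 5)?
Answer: 12081/100 ≈ 120.81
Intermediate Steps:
T = 637/4 (T = 9 + (1/8)*1202 = 9 + 601/4 = 637/4 ≈ 159.25)
Q(f) = -6 + 1/(-5 + f) (Q(f) = -6 + 1/(f - 5) = -6 + 1/(-5 + f))
c(Q(0)) + T = -((31 - 6*0)/(-5 + 0))**2 + 637/4 = -((31 + 0)/(-5))**2 + 637/4 = -(-1/5*31)**2 + 637/4 = -(-31/5)**2 + 637/4 = -1*961/25 + 637/4 = -961/25 + 637/4 = 12081/100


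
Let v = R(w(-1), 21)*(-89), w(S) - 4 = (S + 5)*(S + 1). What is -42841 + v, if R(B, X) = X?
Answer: -44710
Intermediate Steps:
w(S) = 4 + (1 + S)*(5 + S) (w(S) = 4 + (S + 5)*(S + 1) = 4 + (5 + S)*(1 + S) = 4 + (1 + S)*(5 + S))
v = -1869 (v = 21*(-89) = -1869)
-42841 + v = -42841 - 1869 = -44710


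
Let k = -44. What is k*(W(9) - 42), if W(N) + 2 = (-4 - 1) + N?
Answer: 1760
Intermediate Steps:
W(N) = -7 + N (W(N) = -2 + ((-4 - 1) + N) = -2 + (-5 + N) = -7 + N)
k*(W(9) - 42) = -44*((-7 + 9) - 42) = -44*(2 - 42) = -44*(-40) = 1760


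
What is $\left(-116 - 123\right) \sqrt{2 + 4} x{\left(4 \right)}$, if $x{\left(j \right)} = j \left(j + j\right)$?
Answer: $- 7648 \sqrt{6} \approx -18734.0$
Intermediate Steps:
$x{\left(j \right)} = 2 j^{2}$ ($x{\left(j \right)} = j 2 j = 2 j^{2}$)
$\left(-116 - 123\right) \sqrt{2 + 4} x{\left(4 \right)} = \left(-116 - 123\right) \sqrt{2 + 4} \cdot 2 \cdot 4^{2} = - 239 \sqrt{6} \cdot 2 \cdot 16 = - 239 \sqrt{6} \cdot 32 = - 239 \cdot 32 \sqrt{6} = - 7648 \sqrt{6}$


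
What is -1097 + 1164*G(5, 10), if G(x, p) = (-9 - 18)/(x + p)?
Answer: -15961/5 ≈ -3192.2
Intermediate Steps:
G(x, p) = -27/(p + x)
-1097 + 1164*G(5, 10) = -1097 + 1164*(-27/(10 + 5)) = -1097 + 1164*(-27/15) = -1097 + 1164*(-27*1/15) = -1097 + 1164*(-9/5) = -1097 - 10476/5 = -15961/5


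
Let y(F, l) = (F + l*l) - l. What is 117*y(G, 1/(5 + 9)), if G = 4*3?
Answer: 273663/196 ≈ 1396.2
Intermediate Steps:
G = 12
y(F, l) = F + l² - l (y(F, l) = (F + l²) - l = F + l² - l)
117*y(G, 1/(5 + 9)) = 117*(12 + (1/(5 + 9))² - 1/(5 + 9)) = 117*(12 + (1/14)² - 1/14) = 117*(12 + (1/14)² - 1*1/14) = 117*(12 + 1/196 - 1/14) = 117*(2339/196) = 273663/196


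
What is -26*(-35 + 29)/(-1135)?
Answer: -156/1135 ≈ -0.13744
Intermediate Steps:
-26*(-35 + 29)/(-1135) = -26*(-6)*(-1/1135) = 156*(-1/1135) = -156/1135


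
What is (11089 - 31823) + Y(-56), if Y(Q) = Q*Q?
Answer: -17598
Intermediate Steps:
Y(Q) = Q**2
(11089 - 31823) + Y(-56) = (11089 - 31823) + (-56)**2 = -20734 + 3136 = -17598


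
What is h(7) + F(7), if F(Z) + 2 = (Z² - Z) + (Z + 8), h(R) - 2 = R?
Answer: 64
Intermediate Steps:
h(R) = 2 + R
F(Z) = 6 + Z² (F(Z) = -2 + ((Z² - Z) + (Z + 8)) = -2 + ((Z² - Z) + (8 + Z)) = -2 + (8 + Z²) = 6 + Z²)
h(7) + F(7) = (2 + 7) + (6 + 7²) = 9 + (6 + 49) = 9 + 55 = 64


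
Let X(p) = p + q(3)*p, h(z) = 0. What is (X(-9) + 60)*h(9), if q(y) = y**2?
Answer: 0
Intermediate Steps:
X(p) = 10*p (X(p) = p + 3**2*p = p + 9*p = 10*p)
(X(-9) + 60)*h(9) = (10*(-9) + 60)*0 = (-90 + 60)*0 = -30*0 = 0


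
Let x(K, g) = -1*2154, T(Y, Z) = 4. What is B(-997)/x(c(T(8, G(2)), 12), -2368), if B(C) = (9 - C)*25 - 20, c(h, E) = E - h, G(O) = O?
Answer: -35/3 ≈ -11.667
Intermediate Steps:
x(K, g) = -2154
B(C) = 205 - 25*C (B(C) = (225 - 25*C) - 20 = 205 - 25*C)
B(-997)/x(c(T(8, G(2)), 12), -2368) = (205 - 25*(-997))/(-2154) = (205 + 24925)*(-1/2154) = 25130*(-1/2154) = -35/3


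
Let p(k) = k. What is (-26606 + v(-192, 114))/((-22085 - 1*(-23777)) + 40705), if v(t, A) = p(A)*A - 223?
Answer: -13833/42397 ≈ -0.32627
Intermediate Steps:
v(t, A) = -223 + A**2 (v(t, A) = A*A - 223 = A**2 - 223 = -223 + A**2)
(-26606 + v(-192, 114))/((-22085 - 1*(-23777)) + 40705) = (-26606 + (-223 + 114**2))/((-22085 - 1*(-23777)) + 40705) = (-26606 + (-223 + 12996))/((-22085 + 23777) + 40705) = (-26606 + 12773)/(1692 + 40705) = -13833/42397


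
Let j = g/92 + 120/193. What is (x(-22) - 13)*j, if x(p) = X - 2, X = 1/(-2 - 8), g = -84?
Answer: 195243/44390 ≈ 4.3984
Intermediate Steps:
X = -⅒ (X = 1/(-10) = -⅒ ≈ -0.10000)
j = -1293/4439 (j = -84/92 + 120/193 = -84*1/92 + 120*(1/193) = -21/23 + 120/193 = -1293/4439 ≈ -0.29128)
x(p) = -21/10 (x(p) = -⅒ - 2 = -21/10)
(x(-22) - 13)*j = (-21/10 - 13)*(-1293/4439) = -151/10*(-1293/4439) = 195243/44390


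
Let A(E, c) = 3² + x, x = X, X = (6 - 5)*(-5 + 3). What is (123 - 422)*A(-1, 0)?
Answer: -2093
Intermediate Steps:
X = -2 (X = 1*(-2) = -2)
x = -2
A(E, c) = 7 (A(E, c) = 3² - 2 = 9 - 2 = 7)
(123 - 422)*A(-1, 0) = (123 - 422)*7 = -299*7 = -2093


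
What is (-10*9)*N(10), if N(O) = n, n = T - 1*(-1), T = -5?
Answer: 360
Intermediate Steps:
n = -4 (n = -5 - 1*(-1) = -5 + 1 = -4)
N(O) = -4
(-10*9)*N(10) = -10*9*(-4) = -90*(-4) = 360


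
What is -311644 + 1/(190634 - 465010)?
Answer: -85507634145/274376 ≈ -3.1164e+5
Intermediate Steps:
-311644 + 1/(190634 - 465010) = -311644 + 1/(-274376) = -311644 - 1/274376 = -85507634145/274376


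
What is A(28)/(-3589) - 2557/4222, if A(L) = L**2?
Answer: -12487121/15152758 ≈ -0.82408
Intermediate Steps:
A(28)/(-3589) - 2557/4222 = 28**2/(-3589) - 2557/4222 = 784*(-1/3589) - 2557*1/4222 = -784/3589 - 2557/4222 = -12487121/15152758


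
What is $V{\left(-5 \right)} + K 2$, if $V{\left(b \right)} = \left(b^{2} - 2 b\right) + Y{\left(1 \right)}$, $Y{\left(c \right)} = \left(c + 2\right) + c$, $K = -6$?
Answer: $27$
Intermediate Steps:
$Y{\left(c \right)} = 2 + 2 c$ ($Y{\left(c \right)} = \left(2 + c\right) + c = 2 + 2 c$)
$V{\left(b \right)} = 4 + b^{2} - 2 b$ ($V{\left(b \right)} = \left(b^{2} - 2 b\right) + \left(2 + 2 \cdot 1\right) = \left(b^{2} - 2 b\right) + \left(2 + 2\right) = \left(b^{2} - 2 b\right) + 4 = 4 + b^{2} - 2 b$)
$V{\left(-5 \right)} + K 2 = \left(4 + \left(-5\right)^{2} - -10\right) - 12 = \left(4 + 25 + 10\right) - 12 = 39 - 12 = 27$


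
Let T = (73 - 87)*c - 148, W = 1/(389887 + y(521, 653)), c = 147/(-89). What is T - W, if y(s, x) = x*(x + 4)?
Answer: -9101343601/72882812 ≈ -124.88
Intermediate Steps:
y(s, x) = x*(4 + x)
c = -147/89 (c = 147*(-1/89) = -147/89 ≈ -1.6517)
W = 1/818908 (W = 1/(389887 + 653*(4 + 653)) = 1/(389887 + 653*657) = 1/(389887 + 429021) = 1/818908 ≈ 1.2211e-6)
T = -11114/89 (T = (73 - 87)*(-147/89) - 148 = -14*(-147/89) - 148 = 2058/89 - 148 = -11114/89 ≈ -124.88)
T - W = -11114/89 - 1*1/818908 = -11114/89 - 1/818908 = -9101343601/72882812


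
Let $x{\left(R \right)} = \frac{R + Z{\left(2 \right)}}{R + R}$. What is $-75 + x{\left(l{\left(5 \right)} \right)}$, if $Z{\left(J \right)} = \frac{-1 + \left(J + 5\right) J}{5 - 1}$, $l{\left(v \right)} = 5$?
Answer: $- \frac{2967}{40} \approx -74.175$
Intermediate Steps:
$Z{\left(J \right)} = - \frac{1}{4} + \frac{J \left(5 + J\right)}{4}$ ($Z{\left(J \right)} = \frac{-1 + \left(5 + J\right) J}{4} = \left(-1 + J \left(5 + J\right)\right) \frac{1}{4} = - \frac{1}{4} + \frac{J \left(5 + J\right)}{4}$)
$x{\left(R \right)} = \frac{\frac{13}{4} + R}{2 R}$ ($x{\left(R \right)} = \frac{R + \left(- \frac{1}{4} + \frac{2^{2}}{4} + \frac{5}{4} \cdot 2\right)}{R + R} = \frac{R + \left(- \frac{1}{4} + \frac{1}{4} \cdot 4 + \frac{5}{2}\right)}{2 R} = \left(R + \left(- \frac{1}{4} + 1 + \frac{5}{2}\right)\right) \frac{1}{2 R} = \left(R + \frac{13}{4}\right) \frac{1}{2 R} = \left(\frac{13}{4} + R\right) \frac{1}{2 R} = \frac{\frac{13}{4} + R}{2 R}$)
$-75 + x{\left(l{\left(5 \right)} \right)} = -75 + \frac{13 + 4 \cdot 5}{8 \cdot 5} = -75 + \frac{1}{8} \cdot \frac{1}{5} \left(13 + 20\right) = -75 + \frac{1}{8} \cdot \frac{1}{5} \cdot 33 = -75 + \frac{33}{40} = - \frac{2967}{40}$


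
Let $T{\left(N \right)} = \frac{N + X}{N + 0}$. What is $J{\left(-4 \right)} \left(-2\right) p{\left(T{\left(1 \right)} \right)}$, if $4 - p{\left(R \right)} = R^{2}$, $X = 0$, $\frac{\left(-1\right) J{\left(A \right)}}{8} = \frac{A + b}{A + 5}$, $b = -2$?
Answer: $-288$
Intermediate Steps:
$J{\left(A \right)} = - \frac{8 \left(-2 + A\right)}{5 + A}$ ($J{\left(A \right)} = - 8 \frac{A - 2}{A + 5} = - 8 \frac{-2 + A}{5 + A} = - \frac{8 \left(-2 + A\right)}{5 + A}$)
$T{\left(N \right)} = 1$ ($T{\left(N \right)} = \frac{N + 0}{N + 0} = \frac{N}{N} = 1$)
$p{\left(R \right)} = 4 - R^{2}$
$J{\left(-4 \right)} \left(-2\right) p{\left(T{\left(1 \right)} \right)} = \frac{8 \left(2 - -4\right)}{5 - 4} \left(-2\right) \left(4 - 1^{2}\right) = \frac{8 \left(2 + 4\right)}{1} \left(-2\right) \left(4 - 1\right) = 8 \cdot 1 \cdot 6 \left(-2\right) \left(4 - 1\right) = 48 \left(-2\right) 3 = \left(-96\right) 3 = -288$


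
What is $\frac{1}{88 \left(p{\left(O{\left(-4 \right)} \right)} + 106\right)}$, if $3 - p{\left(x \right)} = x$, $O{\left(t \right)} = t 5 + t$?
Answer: $\frac{1}{11704} \approx 8.5441 \cdot 10^{-5}$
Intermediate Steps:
$O{\left(t \right)} = 6 t$ ($O{\left(t \right)} = 5 t + t = 6 t$)
$p{\left(x \right)} = 3 - x$
$\frac{1}{88 \left(p{\left(O{\left(-4 \right)} \right)} + 106\right)} = \frac{1}{88 \left(\left(3 - 6 \left(-4\right)\right) + 106\right)} = \frac{1}{88 \left(\left(3 - -24\right) + 106\right)} = \frac{1}{88 \left(\left(3 + 24\right) + 106\right)} = \frac{1}{88 \left(27 + 106\right)} = \frac{1}{88 \cdot 133} = \frac{1}{11704}$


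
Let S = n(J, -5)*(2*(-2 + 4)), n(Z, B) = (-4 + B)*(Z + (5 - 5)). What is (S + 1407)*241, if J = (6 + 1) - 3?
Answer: 304383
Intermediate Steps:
J = 4 (J = 7 - 3 = 4)
n(Z, B) = Z*(-4 + B) (n(Z, B) = (-4 + B)*(Z + 0) = (-4 + B)*Z = Z*(-4 + B))
S = -144 (S = (4*(-4 - 5))*(2*(-2 + 4)) = (4*(-9))*(2*2) = -36*4 = -144)
(S + 1407)*241 = (-144 + 1407)*241 = 1263*241 = 304383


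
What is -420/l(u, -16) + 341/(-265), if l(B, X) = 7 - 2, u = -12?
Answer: -22601/265 ≈ -85.287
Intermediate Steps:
l(B, X) = 5
-420/l(u, -16) + 341/(-265) = -420/5 + 341/(-265) = -420*⅕ + 341*(-1/265) = -84 - 341/265 = -22601/265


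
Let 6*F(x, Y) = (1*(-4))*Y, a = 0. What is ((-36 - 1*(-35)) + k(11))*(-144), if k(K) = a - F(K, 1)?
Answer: 48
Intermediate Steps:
F(x, Y) = -2*Y/3 (F(x, Y) = ((1*(-4))*Y)/6 = (-4*Y)/6 = -2*Y/3)
k(K) = 2/3 (k(K) = 0 - (-2)/3 = 0 - 1*(-2/3) = 0 + 2/3 = 2/3)
((-36 - 1*(-35)) + k(11))*(-144) = ((-36 - 1*(-35)) + 2/3)*(-144) = ((-36 + 35) + 2/3)*(-144) = (-1 + 2/3)*(-144) = -1/3*(-144) = 48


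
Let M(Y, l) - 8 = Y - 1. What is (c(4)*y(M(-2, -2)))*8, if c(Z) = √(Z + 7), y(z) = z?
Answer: 40*√11 ≈ 132.67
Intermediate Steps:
M(Y, l) = 7 + Y (M(Y, l) = 8 + (Y - 1) = 8 + (-1 + Y) = 7 + Y)
c(Z) = √(7 + Z)
(c(4)*y(M(-2, -2)))*8 = (√(7 + 4)*(7 - 2))*8 = (√11*5)*8 = (5*√11)*8 = 40*√11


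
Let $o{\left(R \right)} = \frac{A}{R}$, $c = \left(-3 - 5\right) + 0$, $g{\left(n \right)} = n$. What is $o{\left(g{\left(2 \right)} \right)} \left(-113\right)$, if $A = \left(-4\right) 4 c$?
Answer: $-7232$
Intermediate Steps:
$c = -8$ ($c = -8 + 0 = -8$)
$A = 128$ ($A = \left(-4\right) 4 \left(-8\right) = \left(-16\right) \left(-8\right) = 128$)
$o{\left(R \right)} = \frac{128}{R}$
$o{\left(g{\left(2 \right)} \right)} \left(-113\right) = \frac{128}{2} \left(-113\right) = 128 \cdot \frac{1}{2} \left(-113\right) = 64 \left(-113\right) = -7232$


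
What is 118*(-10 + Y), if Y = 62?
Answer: 6136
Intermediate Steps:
118*(-10 + Y) = 118*(-10 + 62) = 118*52 = 6136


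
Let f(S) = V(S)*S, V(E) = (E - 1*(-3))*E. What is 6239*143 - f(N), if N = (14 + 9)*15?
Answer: -40528523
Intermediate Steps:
V(E) = E*(3 + E) (V(E) = (E + 3)*E = (3 + E)*E = E*(3 + E))
N = 345 (N = 23*15 = 345)
f(S) = S²*(3 + S) (f(S) = (S*(3 + S))*S = S²*(3 + S))
6239*143 - f(N) = 6239*143 - 345²*(3 + 345) = 892177 - 119025*348 = 892177 - 1*41420700 = 892177 - 41420700 = -40528523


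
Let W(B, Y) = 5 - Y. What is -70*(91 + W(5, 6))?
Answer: -6300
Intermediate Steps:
-70*(91 + W(5, 6)) = -70*(91 + (5 - 1*6)) = -70*(91 + (5 - 6)) = -70*(91 - 1) = -70*90 = -6300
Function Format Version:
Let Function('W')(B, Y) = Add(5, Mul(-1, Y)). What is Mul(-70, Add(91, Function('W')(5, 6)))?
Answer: -6300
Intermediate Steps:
Mul(-70, Add(91, Function('W')(5, 6))) = Mul(-70, Add(91, Add(5, Mul(-1, 6)))) = Mul(-70, Add(91, Add(5, -6))) = Mul(-70, Add(91, -1)) = Mul(-70, 90) = -6300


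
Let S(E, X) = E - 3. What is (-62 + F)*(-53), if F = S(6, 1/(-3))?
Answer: 3127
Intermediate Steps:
S(E, X) = -3 + E
F = 3 (F = -3 + 6 = 3)
(-62 + F)*(-53) = (-62 + 3)*(-53) = -59*(-53) = 3127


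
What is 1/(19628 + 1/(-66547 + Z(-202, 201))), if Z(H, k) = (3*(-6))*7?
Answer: 66673/1308657643 ≈ 5.0948e-5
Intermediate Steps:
Z(H, k) = -126 (Z(H, k) = -18*7 = -126)
1/(19628 + 1/(-66547 + Z(-202, 201))) = 1/(19628 + 1/(-66547 - 126)) = 1/(19628 + 1/(-66673)) = 1/(19628 - 1/66673) = 1/(1308657643/66673) = 66673/1308657643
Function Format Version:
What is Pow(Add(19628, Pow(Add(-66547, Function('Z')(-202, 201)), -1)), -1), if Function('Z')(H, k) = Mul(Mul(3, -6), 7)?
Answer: Rational(66673, 1308657643) ≈ 5.0948e-5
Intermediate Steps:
Function('Z')(H, k) = -126 (Function('Z')(H, k) = Mul(-18, 7) = -126)
Pow(Add(19628, Pow(Add(-66547, Function('Z')(-202, 201)), -1)), -1) = Pow(Add(19628, Pow(Add(-66547, -126), -1)), -1) = Pow(Add(19628, Pow(-66673, -1)), -1) = Pow(Add(19628, Rational(-1, 66673)), -1) = Pow(Rational(1308657643, 66673), -1) = Rational(66673, 1308657643)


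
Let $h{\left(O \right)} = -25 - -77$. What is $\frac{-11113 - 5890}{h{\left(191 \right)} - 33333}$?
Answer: $\frac{17003}{33281} \approx 0.51089$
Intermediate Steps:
$h{\left(O \right)} = 52$ ($h{\left(O \right)} = -25 + 77 = 52$)
$\frac{-11113 - 5890}{h{\left(191 \right)} - 33333} = \frac{-11113 - 5890}{52 - 33333} = - \frac{17003}{-33281} = \left(-17003\right) \left(- \frac{1}{33281}\right) = \frac{17003}{33281}$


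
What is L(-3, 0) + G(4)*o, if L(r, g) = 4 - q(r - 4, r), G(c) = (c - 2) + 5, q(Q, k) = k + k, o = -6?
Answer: -32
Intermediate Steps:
q(Q, k) = 2*k
G(c) = 3 + c (G(c) = (-2 + c) + 5 = 3 + c)
L(r, g) = 4 - 2*r
L(-3, 0) + G(4)*o = (4 - 2*(-3)) + (3 + 4)*(-6) = (4 + 6) + 7*(-6) = 10 - 42 = -32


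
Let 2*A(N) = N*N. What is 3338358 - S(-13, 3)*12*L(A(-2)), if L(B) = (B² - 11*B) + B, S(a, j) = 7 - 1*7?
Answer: 3338358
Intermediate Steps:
S(a, j) = 0 (S(a, j) = 7 - 7 = 0)
A(N) = N²/2 (A(N) = (N*N)/2 = N²/2)
L(B) = B² - 10*B
3338358 - S(-13, 3)*12*L(A(-2)) = 3338358 - 0*12*((½)*(-2)²)*(-10 + (½)*(-2)²) = 3338358 - 0*((½)*4)*(-10 + (½)*4) = 3338358 - 0*2*(-10 + 2) = 3338358 - 0*2*(-8) = 3338358 - 0*(-16) = 3338358 - 1*0 = 3338358 + 0 = 3338358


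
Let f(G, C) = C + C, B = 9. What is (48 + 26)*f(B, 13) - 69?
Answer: 1855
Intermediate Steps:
f(G, C) = 2*C
(48 + 26)*f(B, 13) - 69 = (48 + 26)*(2*13) - 69 = 74*26 - 69 = 1924 - 69 = 1855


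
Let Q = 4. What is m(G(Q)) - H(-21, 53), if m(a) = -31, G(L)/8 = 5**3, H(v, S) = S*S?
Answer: -2840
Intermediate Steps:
H(v, S) = S**2
G(L) = 1000 (G(L) = 8*5**3 = 8*125 = 1000)
m(G(Q)) - H(-21, 53) = -31 - 1*53**2 = -31 - 1*2809 = -31 - 2809 = -2840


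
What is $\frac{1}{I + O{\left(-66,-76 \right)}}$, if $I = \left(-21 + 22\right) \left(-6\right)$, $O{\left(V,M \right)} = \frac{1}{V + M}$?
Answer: $- \frac{142}{853} \approx -0.16647$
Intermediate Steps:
$O{\left(V,M \right)} = \frac{1}{M + V}$
$I = -6$ ($I = 1 \left(-6\right) = -6$)
$\frac{1}{I + O{\left(-66,-76 \right)}} = \frac{1}{-6 + \frac{1}{-76 - 66}} = \frac{1}{-6 + \frac{1}{-142}} = \frac{1}{-6 - \frac{1}{142}} = \frac{1}{- \frac{853}{142}} = - \frac{142}{853}$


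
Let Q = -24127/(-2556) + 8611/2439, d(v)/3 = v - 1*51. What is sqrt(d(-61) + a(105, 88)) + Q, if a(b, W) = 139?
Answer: 2994647/230892 + I*sqrt(197) ≈ 12.97 + 14.036*I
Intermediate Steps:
d(v) = -153 + 3*v (d(v) = 3*(v - 1*51) = 3*(v - 51) = 3*(-51 + v) = -153 + 3*v)
Q = 2994647/230892 (Q = -24127*(-1/2556) + 8611*(1/2439) = 24127/2556 + 8611/2439 = 2994647/230892 ≈ 12.970)
sqrt(d(-61) + a(105, 88)) + Q = sqrt((-153 + 3*(-61)) + 139) + 2994647/230892 = sqrt((-153 - 183) + 139) + 2994647/230892 = sqrt(-336 + 139) + 2994647/230892 = sqrt(-197) + 2994647/230892 = I*sqrt(197) + 2994647/230892 = 2994647/230892 + I*sqrt(197)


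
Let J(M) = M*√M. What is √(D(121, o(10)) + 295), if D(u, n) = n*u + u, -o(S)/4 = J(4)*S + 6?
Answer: 2*I*√10302 ≈ 203.0*I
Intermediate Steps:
J(M) = M^(3/2)
o(S) = -24 - 32*S (o(S) = -4*(4^(3/2)*S + 6) = -4*(8*S + 6) = -4*(6 + 8*S) = -24 - 32*S)
D(u, n) = u + n*u
√(D(121, o(10)) + 295) = √(121*(1 + (-24 - 32*10)) + 295) = √(121*(1 + (-24 - 320)) + 295) = √(121*(1 - 344) + 295) = √(121*(-343) + 295) = √(-41503 + 295) = √(-41208) = 2*I*√10302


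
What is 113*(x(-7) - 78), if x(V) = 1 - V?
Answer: -7910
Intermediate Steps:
113*(x(-7) - 78) = 113*((1 - 1*(-7)) - 78) = 113*((1 + 7) - 78) = 113*(8 - 78) = 113*(-70) = -7910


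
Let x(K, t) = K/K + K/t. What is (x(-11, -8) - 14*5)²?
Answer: 292681/64 ≈ 4573.1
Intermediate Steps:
x(K, t) = 1 + K/t
(x(-11, -8) - 14*5)² = ((-11 - 8)/(-8) - 14*5)² = (-⅛*(-19) - 70)² = (19/8 - 70)² = (-541/8)² = 292681/64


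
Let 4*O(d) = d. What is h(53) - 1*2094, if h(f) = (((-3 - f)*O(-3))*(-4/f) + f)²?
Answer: 1092835/2809 ≈ 389.05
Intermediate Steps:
O(d) = d/4
h(f) = (f - 4*(9/4 + 3*f/4)/f)² (h(f) = (((-3 - f)*((¼)*(-3)))*(-4/f) + f)² = (((-3 - f)*(-¾))*(-4/f) + f)² = ((9/4 + 3*f/4)*(-4/f) + f)² = (-4*(9/4 + 3*f/4)/f + f)² = (f - 4*(9/4 + 3*f/4)/f)²)
h(53) - 1*2094 = (9 - 1*53² + 3*53)²/53² - 1*2094 = (9 - 1*2809 + 159)²/2809 - 2094 = (9 - 2809 + 159)²/2809 - 2094 = (1/2809)*(-2641)² - 2094 = (1/2809)*6974881 - 2094 = 6974881/2809 - 2094 = 1092835/2809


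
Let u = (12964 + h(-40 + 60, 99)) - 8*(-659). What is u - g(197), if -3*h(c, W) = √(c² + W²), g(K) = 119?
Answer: 54250/3 ≈ 18083.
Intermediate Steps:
h(c, W) = -√(W² + c²)/3 (h(c, W) = -√(c² + W²)/3 = -√(W² + c²)/3)
u = 54607/3 (u = (12964 - √(99² + (-40 + 60)²)/3) - 8*(-659) = (12964 - √(9801 + 20²)/3) + 5272 = (12964 - √(9801 + 400)/3) + 5272 = (12964 - √10201/3) + 5272 = (12964 - ⅓*101) + 5272 = (12964 - 101/3) + 5272 = 38791/3 + 5272 = 54607/3 ≈ 18202.)
u - g(197) = 54607/3 - 1*119 = 54607/3 - 119 = 54250/3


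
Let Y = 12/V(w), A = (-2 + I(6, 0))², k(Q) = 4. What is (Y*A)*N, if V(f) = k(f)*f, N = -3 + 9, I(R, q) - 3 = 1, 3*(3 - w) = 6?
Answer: 72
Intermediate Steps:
w = 1 (w = 3 - ⅓*6 = 3 - 2 = 1)
I(R, q) = 4 (I(R, q) = 3 + 1 = 4)
N = 6
A = 4 (A = (-2 + 4)² = 2² = 4)
V(f) = 4*f
Y = 3 (Y = 12/((4*1)) = 12/4 = 12*(¼) = 3)
(Y*A)*N = (3*4)*6 = 12*6 = 72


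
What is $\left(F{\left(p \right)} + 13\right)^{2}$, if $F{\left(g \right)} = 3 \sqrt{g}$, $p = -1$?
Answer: $160 + 78 i \approx 160.0 + 78.0 i$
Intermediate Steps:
$\left(F{\left(p \right)} + 13\right)^{2} = \left(3 \sqrt{-1} + 13\right)^{2} = \left(3 i + 13\right)^{2} = \left(13 + 3 i\right)^{2}$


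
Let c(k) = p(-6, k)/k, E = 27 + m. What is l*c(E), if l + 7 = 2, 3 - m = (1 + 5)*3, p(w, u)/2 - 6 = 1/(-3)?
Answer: -85/18 ≈ -4.7222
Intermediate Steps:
p(w, u) = 34/3 (p(w, u) = 12 + 2/(-3) = 12 + 2*(-⅓) = 12 - ⅔ = 34/3)
m = -15 (m = 3 - (1 + 5)*3 = 3 - 6*3 = 3 - 1*18 = 3 - 18 = -15)
l = -5 (l = -7 + 2 = -5)
E = 12 (E = 27 - 15 = 12)
c(k) = 34/(3*k)
l*c(E) = -170/(3*12) = -5*17/18 = -85/18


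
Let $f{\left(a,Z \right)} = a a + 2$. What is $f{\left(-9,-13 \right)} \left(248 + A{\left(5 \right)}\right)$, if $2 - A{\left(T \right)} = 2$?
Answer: $20584$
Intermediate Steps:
$f{\left(a,Z \right)} = 2 + a^{2}$ ($f{\left(a,Z \right)} = a^{2} + 2 = 2 + a^{2}$)
$A{\left(T \right)} = 0$ ($A{\left(T \right)} = 2 - 2 = 0$)
$f{\left(-9,-13 \right)} \left(248 + A{\left(5 \right)}\right) = \left(2 + \left(-9\right)^{2}\right) \left(248 + 0\right) = \left(2 + 81\right) 248 = 83 \cdot 248 = 20584$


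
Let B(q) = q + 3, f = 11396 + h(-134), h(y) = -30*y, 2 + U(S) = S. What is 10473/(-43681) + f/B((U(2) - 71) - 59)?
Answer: -674716367/5547487 ≈ -121.63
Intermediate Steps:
U(S) = -2 + S
f = 15416 (f = 11396 - 30*(-134) = 11396 + 4020 = 15416)
B(q) = 3 + q
10473/(-43681) + f/B((U(2) - 71) - 59) = 10473/(-43681) + 15416/(3 + (((-2 + 2) - 71) - 59)) = 10473*(-1/43681) + 15416/(3 + ((0 - 71) - 59)) = -10473/43681 + 15416/(3 + (-71 - 59)) = -10473/43681 + 15416/(3 - 130) = -10473/43681 + 15416/(-127) = -10473/43681 + 15416*(-1/127) = -10473/43681 - 15416/127 = -674716367/5547487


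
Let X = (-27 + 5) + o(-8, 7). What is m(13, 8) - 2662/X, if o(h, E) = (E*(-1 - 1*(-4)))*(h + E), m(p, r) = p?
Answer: 3221/43 ≈ 74.907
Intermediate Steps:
o(h, E) = 3*E*(E + h) (o(h, E) = (E*(-1 + 4))*(E + h) = (E*3)*(E + h) = (3*E)*(E + h) = 3*E*(E + h))
X = -43 (X = (-27 + 5) + 3*7*(7 - 8) = -22 + 3*7*(-1) = -22 - 21 = -43)
m(13, 8) - 2662/X = 13 - 2662/(-43) = 13 - 2662*(-1)/43 = 13 - 22*(-121/43) = 13 + 2662/43 = 3221/43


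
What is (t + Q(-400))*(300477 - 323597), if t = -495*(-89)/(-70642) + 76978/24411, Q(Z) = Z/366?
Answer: -158841607902760/4781406981 ≈ -33221.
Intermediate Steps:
Q(Z) = Z/366 (Q(Z) = Z*(1/366) = Z/366)
t = 396586661/156767442 (t = 44055*(-1/70642) + 76978*(1/24411) = -4005/6422 + 76978/24411 = 396586661/156767442 ≈ 2.5298)
(t + Q(-400))*(300477 - 323597) = (396586661/156767442 + (1/366)*(-400))*(300477 - 323597) = (396586661/156767442 - 200/183)*(-23120) = (13740623521/9562813962)*(-23120) = -158841607902760/4781406981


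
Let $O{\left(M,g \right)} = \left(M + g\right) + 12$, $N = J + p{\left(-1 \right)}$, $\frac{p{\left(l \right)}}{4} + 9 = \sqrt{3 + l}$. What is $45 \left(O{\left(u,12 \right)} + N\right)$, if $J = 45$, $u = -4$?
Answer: $1305 + 180 \sqrt{2} \approx 1559.6$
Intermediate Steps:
$p{\left(l \right)} = -36 + 4 \sqrt{3 + l}$
$N = 9 + 4 \sqrt{2}$ ($N = 45 - \left(36 - 4 \sqrt{3 - 1}\right) = 45 - \left(36 - 4 \sqrt{2}\right) = 9 + 4 \sqrt{2} \approx 14.657$)
$O{\left(M,g \right)} = 12 + M + g$
$45 \left(O{\left(u,12 \right)} + N\right) = 45 \left(\left(12 - 4 + 12\right) + \left(9 + 4 \sqrt{2}\right)\right) = 45 \left(20 + \left(9 + 4 \sqrt{2}\right)\right) = 45 \left(29 + 4 \sqrt{2}\right) = 1305 + 180 \sqrt{2}$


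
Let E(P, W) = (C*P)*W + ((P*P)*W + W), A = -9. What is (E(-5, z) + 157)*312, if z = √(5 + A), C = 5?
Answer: 48984 + 624*I ≈ 48984.0 + 624.0*I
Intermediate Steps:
z = 2*I (z = √(5 - 9) = √(-4) = 2*I ≈ 2.0*I)
E(P, W) = W + W*P² + 5*P*W (E(P, W) = (5*P)*W + ((P*P)*W + W) = 5*P*W + (P²*W + W) = 5*P*W + (W*P² + W) = 5*P*W + (W + W*P²) = W + W*P² + 5*P*W)
(E(-5, z) + 157)*312 = ((2*I)*(1 + (-5)² + 5*(-5)) + 157)*312 = ((2*I)*(1 + 25 - 25) + 157)*312 = ((2*I)*1 + 157)*312 = (2*I + 157)*312 = (157 + 2*I)*312 = 48984 + 624*I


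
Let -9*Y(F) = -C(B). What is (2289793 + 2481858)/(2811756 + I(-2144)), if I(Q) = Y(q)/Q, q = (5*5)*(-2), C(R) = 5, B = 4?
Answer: 92073777696/54255643771 ≈ 1.6970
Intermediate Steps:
q = -50 (q = 25*(-2) = -50)
Y(F) = 5/9 (Y(F) = -(-1)*5/9 = -⅑*(-5) = 5/9)
I(Q) = 5/(9*Q)
(2289793 + 2481858)/(2811756 + I(-2144)) = (2289793 + 2481858)/(2811756 + (5/9)/(-2144)) = 4771651/(2811756 + (5/9)*(-1/2144)) = 4771651/(2811756 - 5/19296) = 4771651/(54255643771/19296) = 4771651*(19296/54255643771) = 92073777696/54255643771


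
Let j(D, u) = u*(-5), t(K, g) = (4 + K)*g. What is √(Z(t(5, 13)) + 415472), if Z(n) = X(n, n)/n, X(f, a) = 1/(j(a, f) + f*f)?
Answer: √4458918627079/3276 ≈ 644.57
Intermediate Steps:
t(K, g) = g*(4 + K)
j(D, u) = -5*u
X(f, a) = 1/(f² - 5*f) (X(f, a) = 1/(-5*f + f*f) = 1/(-5*f + f²) = 1/(f² - 5*f))
Z(n) = 1/(n²*(-5 + n)) (Z(n) = (1/(n*(-5 + n)))/n = 1/(n²*(-5 + n)))
√(Z(t(5, 13)) + 415472) = √(1/((13*(4 + 5))²*(-5 + 13*(4 + 5))) + 415472) = √(1/((13*9)²*(-5 + 13*9)) + 415472) = √(1/(117²*(-5 + 117)) + 415472) = √((1/13689)/112 + 415472) = √((1/13689)*(1/112) + 415472) = √(1/1533168 + 415472) = √(636988375297/1533168) = √4458918627079/3276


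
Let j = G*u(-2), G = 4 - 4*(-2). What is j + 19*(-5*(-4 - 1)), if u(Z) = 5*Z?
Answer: 355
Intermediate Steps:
G = 12 (G = 4 + 8 = 12)
j = -120 (j = 12*(5*(-2)) = 12*(-10) = -120)
j + 19*(-5*(-4 - 1)) = -120 + 19*(-5*(-4 - 1)) = -120 + 19*(-5*(-5)) = -120 + 19*25 = -120 + 475 = 355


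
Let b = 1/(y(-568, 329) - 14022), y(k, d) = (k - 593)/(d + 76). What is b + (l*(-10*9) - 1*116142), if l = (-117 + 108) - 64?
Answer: -23050990371/210373 ≈ -1.0957e+5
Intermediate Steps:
y(k, d) = (-593 + k)/(76 + d)
l = -73 (l = -9 - 64 = -73)
b = -15/210373 (b = 1/((-593 - 568)/(76 + 329) - 14022) = 1/(-1161/405 - 14022) = 1/((1/405)*(-1161) - 14022) = 1/(-43/15 - 14022) = 1/(-210373/15) = -15/210373 ≈ -7.1302e-5)
b + (l*(-10*9) - 1*116142) = -15/210373 + (-(-730)*9 - 1*116142) = -15/210373 + (-73*(-90) - 116142) = -15/210373 + (6570 - 116142) = -15/210373 - 109572 = -23050990371/210373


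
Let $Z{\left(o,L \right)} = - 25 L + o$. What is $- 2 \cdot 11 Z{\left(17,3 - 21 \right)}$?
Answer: $-10274$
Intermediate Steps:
$Z{\left(o,L \right)} = o - 25 L$
$- 2 \cdot 11 Z{\left(17,3 - 21 \right)} = - 2 \cdot 11 \left(17 - 25 \left(3 - 21\right)\right) = - 2 \cdot 11 \left(17 - -450\right) = - 2 \cdot 11 \left(17 + 450\right) = - 2 \cdot 11 \cdot 467 = \left(-2\right) 5137 = -10274$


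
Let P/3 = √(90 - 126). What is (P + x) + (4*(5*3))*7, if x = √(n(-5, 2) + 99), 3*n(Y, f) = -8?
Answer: 420 + 18*I + 17*√3/3 ≈ 429.81 + 18.0*I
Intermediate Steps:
n(Y, f) = -8/3 (n(Y, f) = (⅓)*(-8) = -8/3)
P = 18*I (P = 3*√(90 - 126) = 3*√(-36) = 3*(6*I) = 18*I ≈ 18.0*I)
x = 17*√3/3 (x = √(-8/3 + 99) = √(289/3) = 17*√3/3 ≈ 9.8150)
(P + x) + (4*(5*3))*7 = (18*I + 17*√3/3) + (4*(5*3))*7 = (18*I + 17*√3/3) + (4*15)*7 = (18*I + 17*√3/3) + 60*7 = (18*I + 17*√3/3) + 420 = 420 + 18*I + 17*√3/3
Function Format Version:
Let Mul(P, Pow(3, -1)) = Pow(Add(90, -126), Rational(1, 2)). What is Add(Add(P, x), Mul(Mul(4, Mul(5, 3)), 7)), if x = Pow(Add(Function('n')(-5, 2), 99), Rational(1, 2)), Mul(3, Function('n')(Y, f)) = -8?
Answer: Add(420, Mul(18, I), Mul(Rational(17, 3), Pow(3, Rational(1, 2)))) ≈ Add(429.81, Mul(18.000, I))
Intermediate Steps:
Function('n')(Y, f) = Rational(-8, 3) (Function('n')(Y, f) = Mul(Rational(1, 3), -8) = Rational(-8, 3))
P = Mul(18, I) (P = Mul(3, Pow(Add(90, -126), Rational(1, 2))) = Mul(3, Pow(-36, Rational(1, 2))) = Mul(3, Mul(6, I)) = Mul(18, I) ≈ Mul(18.000, I))
x = Mul(Rational(17, 3), Pow(3, Rational(1, 2))) (x = Pow(Add(Rational(-8, 3), 99), Rational(1, 2)) = Pow(Rational(289, 3), Rational(1, 2)) = Mul(Rational(17, 3), Pow(3, Rational(1, 2))) ≈ 9.8150)
Add(Add(P, x), Mul(Mul(4, Mul(5, 3)), 7)) = Add(Add(Mul(18, I), Mul(Rational(17, 3), Pow(3, Rational(1, 2)))), Mul(Mul(4, Mul(5, 3)), 7)) = Add(Add(Mul(18, I), Mul(Rational(17, 3), Pow(3, Rational(1, 2)))), Mul(Mul(4, 15), 7)) = Add(Add(Mul(18, I), Mul(Rational(17, 3), Pow(3, Rational(1, 2)))), Mul(60, 7)) = Add(Add(Mul(18, I), Mul(Rational(17, 3), Pow(3, Rational(1, 2)))), 420) = Add(420, Mul(18, I), Mul(Rational(17, 3), Pow(3, Rational(1, 2))))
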